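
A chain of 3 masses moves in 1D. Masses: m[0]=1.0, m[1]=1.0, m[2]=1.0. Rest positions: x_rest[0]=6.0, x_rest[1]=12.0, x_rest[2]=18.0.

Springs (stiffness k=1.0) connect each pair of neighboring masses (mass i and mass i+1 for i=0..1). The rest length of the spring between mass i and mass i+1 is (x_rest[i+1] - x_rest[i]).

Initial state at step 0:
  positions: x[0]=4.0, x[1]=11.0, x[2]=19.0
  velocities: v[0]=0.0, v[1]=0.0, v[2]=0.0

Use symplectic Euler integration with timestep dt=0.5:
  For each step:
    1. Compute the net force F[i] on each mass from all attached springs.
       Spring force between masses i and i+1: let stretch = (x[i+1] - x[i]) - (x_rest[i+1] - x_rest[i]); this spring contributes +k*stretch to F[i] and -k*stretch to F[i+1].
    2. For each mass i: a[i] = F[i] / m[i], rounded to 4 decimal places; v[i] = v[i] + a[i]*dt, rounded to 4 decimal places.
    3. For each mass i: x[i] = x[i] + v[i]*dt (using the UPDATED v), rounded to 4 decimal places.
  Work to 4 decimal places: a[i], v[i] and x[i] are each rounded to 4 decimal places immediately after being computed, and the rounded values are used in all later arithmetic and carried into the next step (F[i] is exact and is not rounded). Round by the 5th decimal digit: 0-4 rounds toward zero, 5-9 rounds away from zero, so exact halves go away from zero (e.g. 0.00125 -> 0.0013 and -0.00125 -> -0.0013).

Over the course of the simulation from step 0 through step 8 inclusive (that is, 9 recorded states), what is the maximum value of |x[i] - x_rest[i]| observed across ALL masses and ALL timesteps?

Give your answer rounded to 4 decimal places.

Answer: 2.0761

Derivation:
Step 0: x=[4.0000 11.0000 19.0000] v=[0.0000 0.0000 0.0000]
Step 1: x=[4.2500 11.2500 18.5000] v=[0.5000 0.5000 -1.0000]
Step 2: x=[4.7500 11.5625 17.6875] v=[1.0000 0.6250 -1.6250]
Step 3: x=[5.4532 11.7032 16.8438] v=[1.4063 0.2813 -1.6875]
Step 4: x=[6.2189 11.5665 16.2149] v=[1.5313 -0.2734 -1.2578]
Step 5: x=[6.8215 11.2550 15.9239] v=[1.2051 -0.6230 -0.5820]
Step 6: x=[7.0325 11.0024 15.9657] v=[0.4219 -0.5053 0.0836]
Step 7: x=[6.7359 10.9981 16.2667] v=[-0.5932 -0.0086 0.6020]
Step 8: x=[6.0049 11.2454 16.7506] v=[-1.4621 0.4946 0.9677]
Max displacement = 2.0761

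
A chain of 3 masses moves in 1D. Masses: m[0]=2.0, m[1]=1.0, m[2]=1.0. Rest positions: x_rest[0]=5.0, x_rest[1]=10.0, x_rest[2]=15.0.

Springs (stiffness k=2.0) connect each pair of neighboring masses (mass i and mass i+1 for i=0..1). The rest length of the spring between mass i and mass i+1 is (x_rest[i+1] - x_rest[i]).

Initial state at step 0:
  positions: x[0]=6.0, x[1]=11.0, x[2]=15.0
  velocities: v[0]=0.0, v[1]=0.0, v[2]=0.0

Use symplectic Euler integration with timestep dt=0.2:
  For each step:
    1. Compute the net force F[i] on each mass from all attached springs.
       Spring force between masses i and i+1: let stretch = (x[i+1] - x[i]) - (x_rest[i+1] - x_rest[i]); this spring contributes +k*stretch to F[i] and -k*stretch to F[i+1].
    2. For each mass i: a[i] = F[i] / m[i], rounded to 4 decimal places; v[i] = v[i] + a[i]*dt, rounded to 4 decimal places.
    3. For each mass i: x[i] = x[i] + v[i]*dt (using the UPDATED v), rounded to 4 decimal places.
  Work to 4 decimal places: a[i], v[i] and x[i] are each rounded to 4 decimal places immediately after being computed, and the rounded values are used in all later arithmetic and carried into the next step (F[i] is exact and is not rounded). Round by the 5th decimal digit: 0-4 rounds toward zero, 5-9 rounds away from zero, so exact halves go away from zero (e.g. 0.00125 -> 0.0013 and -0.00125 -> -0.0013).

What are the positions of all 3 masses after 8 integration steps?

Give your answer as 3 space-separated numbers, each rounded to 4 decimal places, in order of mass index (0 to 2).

Step 0: x=[6.0000 11.0000 15.0000] v=[0.0000 0.0000 0.0000]
Step 1: x=[6.0000 10.9200 15.0800] v=[0.0000 -0.4000 0.4000]
Step 2: x=[5.9968 10.7792 15.2272] v=[-0.0160 -0.7040 0.7360]
Step 3: x=[5.9849 10.6116 15.4186] v=[-0.0595 -0.8378 0.9568]
Step 4: x=[5.9581 10.4585 15.6254] v=[-0.1342 -0.7657 1.0340]
Step 5: x=[5.9113 10.3587 15.8188] v=[-0.2341 -0.4991 0.9672]
Step 6: x=[5.8424 10.3399 15.9754] v=[-0.3446 -0.0940 0.7832]
Step 7: x=[5.7534 10.4121 16.0812] v=[-0.4451 0.3612 0.5290]
Step 8: x=[5.6507 10.5652 16.1335] v=[-0.5134 0.7654 0.2614]

Answer: 5.6507 10.5652 16.1335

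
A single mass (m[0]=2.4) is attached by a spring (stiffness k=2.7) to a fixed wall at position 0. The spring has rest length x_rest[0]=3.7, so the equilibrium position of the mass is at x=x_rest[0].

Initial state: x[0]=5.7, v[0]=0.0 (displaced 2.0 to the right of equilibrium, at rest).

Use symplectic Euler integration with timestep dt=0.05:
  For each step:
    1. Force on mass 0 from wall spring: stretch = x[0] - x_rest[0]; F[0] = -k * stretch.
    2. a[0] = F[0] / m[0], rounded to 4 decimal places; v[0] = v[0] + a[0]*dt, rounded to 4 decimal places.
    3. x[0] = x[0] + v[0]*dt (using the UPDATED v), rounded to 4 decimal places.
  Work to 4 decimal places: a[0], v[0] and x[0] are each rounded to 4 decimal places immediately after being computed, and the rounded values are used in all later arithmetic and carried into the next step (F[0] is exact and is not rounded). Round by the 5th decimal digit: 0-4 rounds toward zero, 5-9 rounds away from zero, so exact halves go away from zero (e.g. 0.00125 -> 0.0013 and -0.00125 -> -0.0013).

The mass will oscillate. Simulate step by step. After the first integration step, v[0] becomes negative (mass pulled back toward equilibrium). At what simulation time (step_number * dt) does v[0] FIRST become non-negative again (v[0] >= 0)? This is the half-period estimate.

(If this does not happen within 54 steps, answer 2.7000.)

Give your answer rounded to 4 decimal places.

Answer: 2.7000

Derivation:
Step 0: x=[5.7000] v=[0.0000]
Step 1: x=[5.6944] v=[-0.1125]
Step 2: x=[5.6832] v=[-0.2247]
Step 3: x=[5.6664] v=[-0.3363]
Step 4: x=[5.6441] v=[-0.4469]
Step 5: x=[5.6163] v=[-0.5563]
Step 6: x=[5.5831] v=[-0.6641]
Step 7: x=[5.5446] v=[-0.7700]
Step 8: x=[5.5009] v=[-0.8738]
Step 9: x=[5.4521] v=[-0.9751]
Step 10: x=[5.3984] v=[-1.0737]
Step 11: x=[5.3399] v=[-1.1692]
Step 12: x=[5.2768] v=[-1.2614]
Step 13: x=[5.2093] v=[-1.3501]
Step 14: x=[5.1376] v=[-1.4350]
Step 15: x=[5.0618] v=[-1.5159]
Step 16: x=[4.9822] v=[-1.5925]
Step 17: x=[4.8990] v=[-1.6646]
Step 18: x=[4.8124] v=[-1.7320]
Step 19: x=[4.7227] v=[-1.7946]
Step 20: x=[4.6301] v=[-1.8521]
Step 21: x=[4.5349] v=[-1.9044]
Step 22: x=[4.4373] v=[-1.9514]
Step 23: x=[4.3377] v=[-1.9929]
Step 24: x=[4.2363] v=[-2.0288]
Step 25: x=[4.1334] v=[-2.0590]
Step 26: x=[4.0292] v=[-2.0834]
Step 27: x=[3.9241] v=[-2.1019]
Step 28: x=[3.8184] v=[-2.1145]
Step 29: x=[3.7123] v=[-2.1212]
Step 30: x=[3.6062] v=[-2.1219]
Step 31: x=[3.5004] v=[-2.1166]
Step 32: x=[3.3951] v=[-2.1054]
Step 33: x=[3.2907] v=[-2.0883]
Step 34: x=[3.1874] v=[-2.0653]
Step 35: x=[3.0856] v=[-2.0365]
Step 36: x=[2.9855] v=[-2.0019]
Step 37: x=[2.8874] v=[-1.9617]
Step 38: x=[2.7916] v=[-1.9160]
Step 39: x=[2.6984] v=[-1.8649]
Step 40: x=[2.6080] v=[-1.8086]
Step 41: x=[2.5206] v=[-1.7472]
Step 42: x=[2.4366] v=[-1.6809]
Step 43: x=[2.3561] v=[-1.6098]
Step 44: x=[2.2794] v=[-1.5342]
Step 45: x=[2.2067] v=[-1.4543]
Step 46: x=[2.1382] v=[-1.3703]
Step 47: x=[2.0741] v=[-1.2825]
Step 48: x=[2.0146] v=[-1.1910]
Step 49: x=[1.9598] v=[-1.0962]
Step 50: x=[1.9099] v=[-0.9983]
Step 51: x=[1.8650] v=[-0.8976]
Step 52: x=[1.8253] v=[-0.7944]
Step 53: x=[1.7909] v=[-0.6890]
Step 54: x=[1.7618] v=[-0.5816]
v[0] did not become non-negative within 54 steps; using fallback time=2.7000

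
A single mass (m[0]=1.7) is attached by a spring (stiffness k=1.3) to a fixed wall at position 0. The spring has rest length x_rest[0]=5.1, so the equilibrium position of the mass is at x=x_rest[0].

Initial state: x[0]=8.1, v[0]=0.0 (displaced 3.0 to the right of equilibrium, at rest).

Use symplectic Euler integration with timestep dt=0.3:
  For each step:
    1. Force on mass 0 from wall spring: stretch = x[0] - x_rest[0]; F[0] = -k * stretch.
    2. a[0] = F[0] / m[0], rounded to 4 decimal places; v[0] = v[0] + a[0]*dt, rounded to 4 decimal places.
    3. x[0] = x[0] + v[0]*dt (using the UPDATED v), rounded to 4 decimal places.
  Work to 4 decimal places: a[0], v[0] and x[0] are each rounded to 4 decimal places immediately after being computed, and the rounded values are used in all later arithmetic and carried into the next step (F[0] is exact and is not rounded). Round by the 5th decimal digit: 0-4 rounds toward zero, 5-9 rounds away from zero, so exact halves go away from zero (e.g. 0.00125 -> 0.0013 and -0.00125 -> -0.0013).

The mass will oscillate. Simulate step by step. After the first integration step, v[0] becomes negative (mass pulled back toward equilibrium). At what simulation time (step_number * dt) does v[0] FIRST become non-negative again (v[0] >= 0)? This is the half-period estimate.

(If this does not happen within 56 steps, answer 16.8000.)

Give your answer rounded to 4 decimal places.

Step 0: x=[8.1000] v=[0.0000]
Step 1: x=[7.8935] v=[-0.6882]
Step 2: x=[7.4948] v=[-1.3291]
Step 3: x=[6.9313] v=[-1.8785]
Step 4: x=[6.2417] v=[-2.2986]
Step 5: x=[5.4736] v=[-2.5605]
Step 6: x=[4.6797] v=[-2.6462]
Step 7: x=[3.9148] v=[-2.5498]
Step 8: x=[3.2314] v=[-2.2779]
Step 9: x=[2.6766] v=[-1.8492]
Step 10: x=[2.2886] v=[-1.2932]
Step 11: x=[2.0941] v=[-0.6482]
Step 12: x=[2.1065] v=[0.0414]
First v>=0 after going negative at step 12, time=3.6000

Answer: 3.6000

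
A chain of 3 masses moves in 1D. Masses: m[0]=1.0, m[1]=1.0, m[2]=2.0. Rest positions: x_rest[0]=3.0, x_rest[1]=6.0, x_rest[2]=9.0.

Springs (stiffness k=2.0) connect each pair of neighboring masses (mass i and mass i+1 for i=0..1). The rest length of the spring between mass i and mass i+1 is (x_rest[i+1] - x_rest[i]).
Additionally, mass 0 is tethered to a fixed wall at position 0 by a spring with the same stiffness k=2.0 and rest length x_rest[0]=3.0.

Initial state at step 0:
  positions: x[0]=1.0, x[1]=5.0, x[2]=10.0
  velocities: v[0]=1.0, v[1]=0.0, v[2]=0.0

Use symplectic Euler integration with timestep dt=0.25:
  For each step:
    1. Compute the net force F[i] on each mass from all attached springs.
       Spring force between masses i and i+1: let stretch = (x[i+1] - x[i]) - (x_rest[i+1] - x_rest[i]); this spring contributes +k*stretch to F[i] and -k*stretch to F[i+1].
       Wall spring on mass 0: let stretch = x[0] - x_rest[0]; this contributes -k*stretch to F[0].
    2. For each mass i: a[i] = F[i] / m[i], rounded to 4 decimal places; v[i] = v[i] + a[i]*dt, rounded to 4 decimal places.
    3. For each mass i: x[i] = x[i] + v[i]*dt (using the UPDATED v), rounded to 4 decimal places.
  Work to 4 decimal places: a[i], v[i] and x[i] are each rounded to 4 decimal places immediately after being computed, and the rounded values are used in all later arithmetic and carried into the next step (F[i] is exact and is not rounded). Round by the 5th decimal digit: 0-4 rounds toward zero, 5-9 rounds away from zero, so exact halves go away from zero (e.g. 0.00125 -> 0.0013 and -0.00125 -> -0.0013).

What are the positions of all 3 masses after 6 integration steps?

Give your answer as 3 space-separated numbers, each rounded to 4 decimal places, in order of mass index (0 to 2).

Answer: 4.9890 7.5721 8.4450

Derivation:
Step 0: x=[1.0000 5.0000 10.0000] v=[1.0000 0.0000 0.0000]
Step 1: x=[1.6250 5.1250 9.8750] v=[2.5000 0.5000 -0.5000]
Step 2: x=[2.4844 5.4063 9.6406] v=[3.4375 1.1250 -0.9375]
Step 3: x=[3.3985 5.8516 9.3291] v=[3.6563 1.7812 -1.2461]
Step 4: x=[4.1944 6.4250 8.9877] v=[3.1836 2.2934 -1.3655]
Step 5: x=[4.7448 7.0399 8.6737] v=[2.2017 2.4595 -1.2562]
Step 6: x=[4.9890 7.5721 8.4450] v=[0.9769 2.1289 -0.9147]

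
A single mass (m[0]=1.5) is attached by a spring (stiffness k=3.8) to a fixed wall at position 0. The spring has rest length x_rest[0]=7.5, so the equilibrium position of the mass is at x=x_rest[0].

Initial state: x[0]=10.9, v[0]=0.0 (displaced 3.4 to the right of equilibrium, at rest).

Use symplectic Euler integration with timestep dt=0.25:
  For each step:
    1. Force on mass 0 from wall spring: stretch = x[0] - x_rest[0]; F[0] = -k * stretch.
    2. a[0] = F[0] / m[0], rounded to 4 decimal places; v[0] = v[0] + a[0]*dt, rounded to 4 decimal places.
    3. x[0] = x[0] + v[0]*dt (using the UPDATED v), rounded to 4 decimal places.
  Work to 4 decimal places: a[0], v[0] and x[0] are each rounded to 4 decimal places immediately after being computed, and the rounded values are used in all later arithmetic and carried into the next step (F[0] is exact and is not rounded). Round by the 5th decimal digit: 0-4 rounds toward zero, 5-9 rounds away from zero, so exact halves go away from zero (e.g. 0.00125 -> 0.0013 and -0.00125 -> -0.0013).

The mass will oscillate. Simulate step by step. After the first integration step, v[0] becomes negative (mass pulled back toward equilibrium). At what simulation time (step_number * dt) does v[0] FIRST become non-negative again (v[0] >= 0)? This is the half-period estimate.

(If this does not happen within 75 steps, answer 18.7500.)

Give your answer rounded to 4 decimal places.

Answer: 2.0000

Derivation:
Step 0: x=[10.9000] v=[0.0000]
Step 1: x=[10.3617] v=[-2.1533]
Step 2: x=[9.3703] v=[-3.9657]
Step 3: x=[8.0828] v=[-5.1502]
Step 4: x=[6.7030] v=[-5.5193]
Step 5: x=[5.4494] v=[-5.0145]
Step 6: x=[4.5205] v=[-3.7158]
Step 7: x=[4.0633] v=[-1.8288]
Step 8: x=[4.1503] v=[0.3478]
First v>=0 after going negative at step 8, time=2.0000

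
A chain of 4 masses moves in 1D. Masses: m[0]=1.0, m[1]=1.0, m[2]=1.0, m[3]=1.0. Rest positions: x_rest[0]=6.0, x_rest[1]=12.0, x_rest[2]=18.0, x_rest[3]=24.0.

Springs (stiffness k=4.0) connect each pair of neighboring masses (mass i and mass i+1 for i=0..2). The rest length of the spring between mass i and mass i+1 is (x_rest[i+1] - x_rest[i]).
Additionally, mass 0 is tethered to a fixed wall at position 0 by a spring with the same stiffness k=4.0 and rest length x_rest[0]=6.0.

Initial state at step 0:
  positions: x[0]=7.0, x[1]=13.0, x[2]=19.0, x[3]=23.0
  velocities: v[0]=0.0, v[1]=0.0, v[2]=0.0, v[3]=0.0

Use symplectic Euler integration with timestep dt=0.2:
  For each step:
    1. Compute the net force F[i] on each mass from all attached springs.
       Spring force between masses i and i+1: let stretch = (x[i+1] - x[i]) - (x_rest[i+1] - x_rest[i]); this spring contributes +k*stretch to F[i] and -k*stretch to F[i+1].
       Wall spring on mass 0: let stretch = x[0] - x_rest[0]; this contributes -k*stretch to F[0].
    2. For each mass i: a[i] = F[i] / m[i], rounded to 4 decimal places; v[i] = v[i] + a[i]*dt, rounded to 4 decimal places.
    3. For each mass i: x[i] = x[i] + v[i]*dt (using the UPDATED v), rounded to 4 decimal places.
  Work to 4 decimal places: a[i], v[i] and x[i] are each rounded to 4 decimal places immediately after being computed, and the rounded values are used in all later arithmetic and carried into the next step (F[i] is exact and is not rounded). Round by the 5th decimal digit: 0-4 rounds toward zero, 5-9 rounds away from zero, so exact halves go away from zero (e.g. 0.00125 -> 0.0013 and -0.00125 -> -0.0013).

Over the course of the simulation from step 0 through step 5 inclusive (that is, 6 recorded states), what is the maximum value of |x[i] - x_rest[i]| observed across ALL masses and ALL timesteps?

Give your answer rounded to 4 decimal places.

Step 0: x=[7.0000 13.0000 19.0000 23.0000] v=[0.0000 0.0000 0.0000 0.0000]
Step 1: x=[6.8400 13.0000 18.6800 23.3200] v=[-0.8000 0.0000 -1.6000 1.6000]
Step 2: x=[6.5712 12.9232 18.1936 23.8576] v=[-1.3440 -0.3840 -2.4320 2.6880]
Step 3: x=[6.2673 12.6733 17.7702 24.4490] v=[-1.5194 -1.2493 -2.1171 2.9568]
Step 4: x=[5.9856 12.2140 17.5999 24.9318] v=[-1.4084 -2.2966 -0.8516 2.4138]
Step 5: x=[5.7428 11.6199 17.7409 25.2015] v=[-1.2142 -2.9706 0.7052 1.3483]
Max displacement = 1.2015

Answer: 1.2015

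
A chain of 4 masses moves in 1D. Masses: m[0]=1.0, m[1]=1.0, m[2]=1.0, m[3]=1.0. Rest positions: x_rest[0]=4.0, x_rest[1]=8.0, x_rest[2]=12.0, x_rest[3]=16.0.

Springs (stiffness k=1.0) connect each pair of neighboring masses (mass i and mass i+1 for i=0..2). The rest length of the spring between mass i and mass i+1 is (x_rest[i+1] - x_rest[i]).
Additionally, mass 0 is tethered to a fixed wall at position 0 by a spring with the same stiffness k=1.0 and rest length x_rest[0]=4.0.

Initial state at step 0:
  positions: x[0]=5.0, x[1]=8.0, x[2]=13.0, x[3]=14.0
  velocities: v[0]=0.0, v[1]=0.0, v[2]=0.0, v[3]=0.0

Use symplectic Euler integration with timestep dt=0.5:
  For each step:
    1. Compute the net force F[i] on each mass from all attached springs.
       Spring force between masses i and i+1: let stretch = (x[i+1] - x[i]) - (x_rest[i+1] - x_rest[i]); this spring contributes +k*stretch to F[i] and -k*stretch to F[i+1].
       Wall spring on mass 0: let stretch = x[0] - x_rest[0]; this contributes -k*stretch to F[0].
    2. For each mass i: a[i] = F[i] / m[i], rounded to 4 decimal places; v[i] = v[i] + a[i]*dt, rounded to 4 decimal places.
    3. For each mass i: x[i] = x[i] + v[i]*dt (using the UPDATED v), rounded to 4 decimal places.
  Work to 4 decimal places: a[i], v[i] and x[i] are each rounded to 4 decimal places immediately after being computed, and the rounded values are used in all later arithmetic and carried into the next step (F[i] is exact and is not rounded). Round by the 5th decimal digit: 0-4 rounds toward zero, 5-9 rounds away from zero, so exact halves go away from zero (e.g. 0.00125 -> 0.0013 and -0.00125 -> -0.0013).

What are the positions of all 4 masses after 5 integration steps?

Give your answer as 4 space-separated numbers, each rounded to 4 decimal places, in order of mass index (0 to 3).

Step 0: x=[5.0000 8.0000 13.0000 14.0000] v=[0.0000 0.0000 0.0000 0.0000]
Step 1: x=[4.5000 8.5000 12.0000 14.7500] v=[-1.0000 1.0000 -2.0000 1.5000]
Step 2: x=[3.8750 8.8750 10.8125 15.8125] v=[-1.2500 0.7500 -2.3750 2.1250]
Step 3: x=[3.5313 8.4844 10.3906 16.6250] v=[-0.6875 -0.7813 -0.8438 1.6250]
Step 4: x=[3.5430 7.3320 11.0508 16.8789] v=[0.0234 -2.3048 1.3203 0.5078]
Step 5: x=[3.6162 6.1621 12.2383 16.6758] v=[0.1464 -2.3399 2.3750 -0.4063]

Answer: 3.6162 6.1621 12.2383 16.6758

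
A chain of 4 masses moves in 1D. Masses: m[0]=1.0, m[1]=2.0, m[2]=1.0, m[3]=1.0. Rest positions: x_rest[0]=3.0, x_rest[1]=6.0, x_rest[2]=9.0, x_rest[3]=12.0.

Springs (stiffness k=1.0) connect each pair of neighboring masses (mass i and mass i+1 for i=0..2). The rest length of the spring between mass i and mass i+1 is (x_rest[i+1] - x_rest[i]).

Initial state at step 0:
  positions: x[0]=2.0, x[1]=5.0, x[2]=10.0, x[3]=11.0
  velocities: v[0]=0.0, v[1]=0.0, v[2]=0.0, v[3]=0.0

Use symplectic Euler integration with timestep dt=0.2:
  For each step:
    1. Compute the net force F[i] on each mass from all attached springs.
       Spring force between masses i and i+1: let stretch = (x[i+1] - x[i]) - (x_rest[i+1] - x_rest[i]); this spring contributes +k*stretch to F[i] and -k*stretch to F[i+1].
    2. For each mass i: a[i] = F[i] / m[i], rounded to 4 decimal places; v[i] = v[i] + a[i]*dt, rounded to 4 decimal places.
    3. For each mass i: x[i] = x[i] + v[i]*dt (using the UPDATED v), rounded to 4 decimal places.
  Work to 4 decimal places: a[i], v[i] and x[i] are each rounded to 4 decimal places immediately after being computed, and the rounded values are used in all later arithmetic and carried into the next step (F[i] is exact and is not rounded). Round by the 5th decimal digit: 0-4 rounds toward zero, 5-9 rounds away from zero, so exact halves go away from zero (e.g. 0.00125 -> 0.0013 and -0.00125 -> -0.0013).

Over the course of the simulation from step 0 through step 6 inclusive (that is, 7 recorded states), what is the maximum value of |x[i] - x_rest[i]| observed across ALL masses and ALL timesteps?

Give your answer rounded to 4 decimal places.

Step 0: x=[2.0000 5.0000 10.0000 11.0000] v=[0.0000 0.0000 0.0000 0.0000]
Step 1: x=[2.0000 5.0400 9.8400 11.0800] v=[0.0000 0.2000 -0.8000 0.4000]
Step 2: x=[2.0016 5.1152 9.5376 11.2304] v=[0.0080 0.3760 -1.5120 0.7520]
Step 3: x=[2.0077 5.2166 9.1260 11.4331] v=[0.0307 0.5069 -2.0579 1.0134]
Step 4: x=[2.0222 5.3320 8.6503 11.6635] v=[0.0725 0.5770 -2.3784 1.1520]
Step 5: x=[2.0491 5.4476 8.1624 11.8934] v=[0.1345 0.5779 -2.4394 1.1494]
Step 6: x=[2.0919 5.5495 7.7152 12.0940] v=[0.2142 0.5095 -2.2362 1.0032]
Max displacement = 1.2848

Answer: 1.2848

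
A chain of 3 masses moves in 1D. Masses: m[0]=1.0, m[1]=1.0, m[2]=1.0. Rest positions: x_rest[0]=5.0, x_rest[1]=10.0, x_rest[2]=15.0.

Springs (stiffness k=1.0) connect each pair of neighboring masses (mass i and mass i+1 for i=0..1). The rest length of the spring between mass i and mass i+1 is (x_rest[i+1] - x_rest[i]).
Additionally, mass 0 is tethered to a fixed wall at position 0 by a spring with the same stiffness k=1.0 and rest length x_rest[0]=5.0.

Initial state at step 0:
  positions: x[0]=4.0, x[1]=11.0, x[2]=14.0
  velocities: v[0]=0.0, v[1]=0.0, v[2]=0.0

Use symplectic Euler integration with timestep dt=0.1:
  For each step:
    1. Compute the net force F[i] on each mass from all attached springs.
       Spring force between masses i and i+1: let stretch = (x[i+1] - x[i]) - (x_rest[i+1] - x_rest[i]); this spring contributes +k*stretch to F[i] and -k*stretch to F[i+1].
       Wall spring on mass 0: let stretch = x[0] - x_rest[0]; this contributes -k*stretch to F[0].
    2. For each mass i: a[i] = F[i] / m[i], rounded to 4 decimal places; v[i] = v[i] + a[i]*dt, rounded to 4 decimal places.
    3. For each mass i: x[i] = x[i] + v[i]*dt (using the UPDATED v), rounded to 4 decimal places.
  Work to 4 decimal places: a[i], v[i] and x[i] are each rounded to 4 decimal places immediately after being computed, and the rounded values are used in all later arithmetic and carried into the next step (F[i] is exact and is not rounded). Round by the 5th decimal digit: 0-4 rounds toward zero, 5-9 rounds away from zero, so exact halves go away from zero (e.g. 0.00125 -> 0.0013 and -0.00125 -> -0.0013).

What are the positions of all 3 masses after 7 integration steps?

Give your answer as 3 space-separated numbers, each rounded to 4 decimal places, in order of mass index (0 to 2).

Answer: 4.7207 10.0353 14.4883

Derivation:
Step 0: x=[4.0000 11.0000 14.0000] v=[0.0000 0.0000 0.0000]
Step 1: x=[4.0300 10.9600 14.0200] v=[0.3000 -0.4000 0.2000]
Step 2: x=[4.0890 10.8813 14.0594] v=[0.5900 -0.7870 0.3940]
Step 3: x=[4.1750 10.7665 14.1170] v=[0.8603 -1.1484 0.5762]
Step 4: x=[4.2852 10.6193 14.1911] v=[1.1020 -1.4725 0.7412]
Step 5: x=[4.4159 10.4444 14.2795] v=[1.3069 -1.7487 0.8840]
Step 6: x=[4.5627 10.2476 14.3796] v=[1.4682 -1.9680 1.0005]
Step 7: x=[4.7207 10.0353 14.4883] v=[1.5804 -2.1233 1.0873]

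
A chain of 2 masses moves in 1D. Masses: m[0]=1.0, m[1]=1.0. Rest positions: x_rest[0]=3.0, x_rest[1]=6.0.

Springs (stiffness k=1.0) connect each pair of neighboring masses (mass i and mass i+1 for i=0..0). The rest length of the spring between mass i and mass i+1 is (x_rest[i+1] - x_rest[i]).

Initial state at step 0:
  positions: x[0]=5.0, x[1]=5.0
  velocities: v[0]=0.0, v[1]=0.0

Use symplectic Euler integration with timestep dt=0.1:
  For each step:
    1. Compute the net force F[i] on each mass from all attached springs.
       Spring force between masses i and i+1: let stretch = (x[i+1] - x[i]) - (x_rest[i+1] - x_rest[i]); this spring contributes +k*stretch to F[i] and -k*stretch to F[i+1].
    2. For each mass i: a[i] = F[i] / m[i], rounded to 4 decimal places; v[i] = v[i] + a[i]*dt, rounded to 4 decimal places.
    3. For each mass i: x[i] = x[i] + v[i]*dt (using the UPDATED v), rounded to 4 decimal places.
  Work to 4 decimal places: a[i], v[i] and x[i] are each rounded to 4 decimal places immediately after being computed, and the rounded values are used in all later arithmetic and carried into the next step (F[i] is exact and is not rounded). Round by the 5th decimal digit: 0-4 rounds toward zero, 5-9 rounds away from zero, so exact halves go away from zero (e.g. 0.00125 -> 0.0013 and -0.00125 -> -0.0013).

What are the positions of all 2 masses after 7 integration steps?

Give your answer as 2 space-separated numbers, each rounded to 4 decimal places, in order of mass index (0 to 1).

Answer: 4.2331 5.7670

Derivation:
Step 0: x=[5.0000 5.0000] v=[0.0000 0.0000]
Step 1: x=[4.9700 5.0300] v=[-0.3000 0.3000]
Step 2: x=[4.9106 5.0894] v=[-0.5940 0.5940]
Step 3: x=[4.8230 5.1770] v=[-0.8761 0.8761]
Step 4: x=[4.7089 5.2911] v=[-1.1407 1.1407]
Step 5: x=[4.5707 5.4294] v=[-1.3825 1.3825]
Step 6: x=[4.4110 5.5891] v=[-1.5966 1.5966]
Step 7: x=[4.2331 5.7670] v=[-1.7788 1.7788]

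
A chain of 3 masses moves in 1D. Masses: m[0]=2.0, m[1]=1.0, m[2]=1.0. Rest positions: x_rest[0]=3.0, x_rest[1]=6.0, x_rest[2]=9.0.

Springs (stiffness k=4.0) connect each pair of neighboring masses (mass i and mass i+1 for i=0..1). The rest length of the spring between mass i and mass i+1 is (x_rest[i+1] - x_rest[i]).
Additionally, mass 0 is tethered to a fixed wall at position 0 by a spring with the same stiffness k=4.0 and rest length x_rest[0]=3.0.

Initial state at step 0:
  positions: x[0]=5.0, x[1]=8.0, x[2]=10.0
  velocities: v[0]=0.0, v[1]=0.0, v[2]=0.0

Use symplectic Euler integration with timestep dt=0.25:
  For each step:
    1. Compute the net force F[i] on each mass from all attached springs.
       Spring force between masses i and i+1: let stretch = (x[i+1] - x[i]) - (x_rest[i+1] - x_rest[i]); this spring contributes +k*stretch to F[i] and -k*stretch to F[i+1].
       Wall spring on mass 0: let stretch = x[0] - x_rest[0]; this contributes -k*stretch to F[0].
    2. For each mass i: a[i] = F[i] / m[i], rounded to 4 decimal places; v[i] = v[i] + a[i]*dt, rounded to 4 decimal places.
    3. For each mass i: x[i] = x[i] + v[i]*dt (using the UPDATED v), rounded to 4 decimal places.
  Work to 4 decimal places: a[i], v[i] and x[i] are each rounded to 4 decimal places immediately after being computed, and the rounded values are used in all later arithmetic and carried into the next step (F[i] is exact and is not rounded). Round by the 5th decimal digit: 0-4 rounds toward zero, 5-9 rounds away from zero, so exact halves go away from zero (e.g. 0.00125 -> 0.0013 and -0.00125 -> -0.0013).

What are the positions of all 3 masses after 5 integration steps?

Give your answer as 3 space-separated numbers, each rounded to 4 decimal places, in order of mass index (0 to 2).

Answer: 2.4590 6.7210 10.8155

Derivation:
Step 0: x=[5.0000 8.0000 10.0000] v=[0.0000 0.0000 0.0000]
Step 1: x=[4.7500 7.7500 10.2500] v=[-1.0000 -1.0000 1.0000]
Step 2: x=[4.2813 7.3750 10.6250] v=[-1.8750 -1.5000 1.5000]
Step 3: x=[3.6641 7.0391 10.9375] v=[-2.4688 -1.3437 1.2500]
Step 4: x=[3.0108 6.8340 11.0254] v=[-2.6134 -0.8203 0.3516]
Step 5: x=[2.4590 6.7210 10.8155] v=[-2.2072 -0.4521 -0.8398]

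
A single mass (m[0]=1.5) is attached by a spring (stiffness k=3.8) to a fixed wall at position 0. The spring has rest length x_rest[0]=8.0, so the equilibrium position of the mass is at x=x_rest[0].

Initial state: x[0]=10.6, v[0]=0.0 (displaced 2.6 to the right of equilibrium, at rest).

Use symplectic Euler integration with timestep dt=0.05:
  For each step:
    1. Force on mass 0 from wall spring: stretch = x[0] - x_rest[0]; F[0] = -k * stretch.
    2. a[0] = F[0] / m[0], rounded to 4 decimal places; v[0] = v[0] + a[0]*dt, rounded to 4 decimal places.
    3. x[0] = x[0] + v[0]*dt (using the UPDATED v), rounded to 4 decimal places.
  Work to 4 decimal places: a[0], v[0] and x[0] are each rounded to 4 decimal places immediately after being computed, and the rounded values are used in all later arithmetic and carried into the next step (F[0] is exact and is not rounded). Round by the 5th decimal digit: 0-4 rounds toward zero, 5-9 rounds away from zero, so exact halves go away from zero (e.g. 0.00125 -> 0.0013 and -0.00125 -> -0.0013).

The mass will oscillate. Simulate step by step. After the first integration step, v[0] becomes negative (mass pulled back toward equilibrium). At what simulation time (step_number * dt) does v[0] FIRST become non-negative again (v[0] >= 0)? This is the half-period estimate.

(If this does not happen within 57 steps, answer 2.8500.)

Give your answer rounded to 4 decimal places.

Answer: 2.0000

Derivation:
Step 0: x=[10.6000] v=[0.0000]
Step 1: x=[10.5835] v=[-0.3293]
Step 2: x=[10.5507] v=[-0.6565]
Step 3: x=[10.5017] v=[-0.9796]
Step 4: x=[10.4369] v=[-1.2965]
Step 5: x=[10.3566] v=[-1.6052]
Step 6: x=[10.2614] v=[-1.9037]
Step 7: x=[10.1519] v=[-2.1901]
Step 8: x=[10.0288] v=[-2.4627]
Step 9: x=[9.8928] v=[-2.7197]
Step 10: x=[9.7448] v=[-2.9595]
Step 11: x=[9.5858] v=[-3.1805]
Step 12: x=[9.4167] v=[-3.3814]
Step 13: x=[9.2387] v=[-3.5609]
Step 14: x=[9.0528] v=[-3.7178]
Step 15: x=[8.8602] v=[-3.8512]
Step 16: x=[8.6622] v=[-3.9602]
Step 17: x=[8.4600] v=[-4.0441]
Step 18: x=[8.2549] v=[-4.1024]
Step 19: x=[8.0482] v=[-4.1347]
Step 20: x=[7.8412] v=[-4.1408]
Step 21: x=[7.6352] v=[-4.1207]
Step 22: x=[7.4315] v=[-4.0745]
Step 23: x=[7.2314] v=[-4.0025]
Step 24: x=[7.0361] v=[-3.9051]
Step 25: x=[6.8470] v=[-3.7830]
Step 26: x=[6.6652] v=[-3.6370]
Step 27: x=[6.4918] v=[-3.4679]
Step 28: x=[6.3280] v=[-3.2769]
Step 29: x=[6.1747] v=[-3.0651]
Step 30: x=[6.0330] v=[-2.8339]
Step 31: x=[5.9038] v=[-2.5847]
Step 32: x=[5.7878] v=[-2.3192]
Step 33: x=[5.6859] v=[-2.0390]
Step 34: x=[5.5986] v=[-1.7459]
Step 35: x=[5.5265] v=[-1.4417]
Step 36: x=[5.4701] v=[-1.1284]
Step 37: x=[5.4297] v=[-0.8079]
Step 38: x=[5.4056] v=[-0.4823]
Step 39: x=[5.3979] v=[-0.1537]
Step 40: x=[5.4067] v=[0.1759]
First v>=0 after going negative at step 40, time=2.0000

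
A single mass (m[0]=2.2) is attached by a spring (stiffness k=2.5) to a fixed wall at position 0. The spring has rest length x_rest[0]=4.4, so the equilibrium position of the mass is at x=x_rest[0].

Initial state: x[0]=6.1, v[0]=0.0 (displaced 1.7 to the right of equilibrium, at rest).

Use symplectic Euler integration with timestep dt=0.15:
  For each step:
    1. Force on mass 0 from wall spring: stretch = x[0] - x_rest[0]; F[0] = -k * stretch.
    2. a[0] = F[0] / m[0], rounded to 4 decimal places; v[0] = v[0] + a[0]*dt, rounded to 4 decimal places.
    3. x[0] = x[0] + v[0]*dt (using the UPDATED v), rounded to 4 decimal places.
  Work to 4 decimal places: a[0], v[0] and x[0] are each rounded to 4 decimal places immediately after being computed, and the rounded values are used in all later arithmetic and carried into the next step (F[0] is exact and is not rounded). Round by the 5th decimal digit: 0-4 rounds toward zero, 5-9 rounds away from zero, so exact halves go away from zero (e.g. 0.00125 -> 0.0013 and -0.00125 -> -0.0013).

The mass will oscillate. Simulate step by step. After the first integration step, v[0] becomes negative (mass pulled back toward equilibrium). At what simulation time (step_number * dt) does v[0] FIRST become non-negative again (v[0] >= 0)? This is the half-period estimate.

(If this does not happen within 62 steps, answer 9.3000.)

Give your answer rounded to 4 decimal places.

Answer: 3.0000

Derivation:
Step 0: x=[6.1000] v=[0.0000]
Step 1: x=[6.0565] v=[-0.2898]
Step 2: x=[5.9707] v=[-0.5722]
Step 3: x=[5.8447] v=[-0.8399]
Step 4: x=[5.6818] v=[-1.0862]
Step 5: x=[5.4861] v=[-1.3047]
Step 6: x=[5.2626] v=[-1.4898]
Step 7: x=[5.0171] v=[-1.6368]
Step 8: x=[4.7558] v=[-1.7420]
Step 9: x=[4.4854] v=[-1.8026]
Step 10: x=[4.2128] v=[-1.8172]
Step 11: x=[3.9450] v=[-1.7853]
Step 12: x=[3.6888] v=[-1.7078]
Step 13: x=[3.4508] v=[-1.5866]
Step 14: x=[3.2371] v=[-1.4248]
Step 15: x=[3.0531] v=[-1.2266]
Step 16: x=[2.9036] v=[-0.9970]
Step 17: x=[2.7923] v=[-0.7419]
Step 18: x=[2.7221] v=[-0.4679]
Step 19: x=[2.6948] v=[-0.1819]
Step 20: x=[2.7111] v=[0.1088]
First v>=0 after going negative at step 20, time=3.0000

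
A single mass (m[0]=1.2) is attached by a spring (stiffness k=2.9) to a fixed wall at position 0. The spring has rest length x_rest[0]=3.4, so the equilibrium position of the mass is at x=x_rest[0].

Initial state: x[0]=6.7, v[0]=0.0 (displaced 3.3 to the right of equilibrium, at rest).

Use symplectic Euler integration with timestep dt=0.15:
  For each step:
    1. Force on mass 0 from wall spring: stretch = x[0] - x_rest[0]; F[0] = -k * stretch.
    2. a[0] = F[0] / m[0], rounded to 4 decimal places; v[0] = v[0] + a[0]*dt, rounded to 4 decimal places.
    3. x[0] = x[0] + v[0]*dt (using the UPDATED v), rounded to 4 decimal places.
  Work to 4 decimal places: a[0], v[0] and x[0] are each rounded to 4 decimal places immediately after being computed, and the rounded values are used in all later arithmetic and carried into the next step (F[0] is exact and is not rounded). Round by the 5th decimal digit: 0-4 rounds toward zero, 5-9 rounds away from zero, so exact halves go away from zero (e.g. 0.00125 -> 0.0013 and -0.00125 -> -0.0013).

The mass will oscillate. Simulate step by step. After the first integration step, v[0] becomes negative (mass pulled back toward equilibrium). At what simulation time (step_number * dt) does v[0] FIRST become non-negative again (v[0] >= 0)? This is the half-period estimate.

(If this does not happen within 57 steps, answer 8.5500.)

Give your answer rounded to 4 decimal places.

Answer: 2.1000

Derivation:
Step 0: x=[6.7000] v=[0.0000]
Step 1: x=[6.5206] v=[-1.1963]
Step 2: x=[6.1715] v=[-2.3275]
Step 3: x=[5.6717] v=[-3.3322]
Step 4: x=[5.0483] v=[-4.1557]
Step 5: x=[4.3353] v=[-4.7532]
Step 6: x=[3.5715] v=[-5.0922]
Step 7: x=[2.7983] v=[-5.1544]
Step 8: x=[2.0579] v=[-4.9363]
Step 9: x=[1.3904] v=[-4.4498]
Step 10: x=[0.8322] v=[-3.7213]
Step 11: x=[0.4136] v=[-2.7905]
Step 12: x=[0.1574] v=[-1.7079]
Step 13: x=[0.0775] v=[-0.5325]
Step 14: x=[0.1783] v=[0.6719]
First v>=0 after going negative at step 14, time=2.1000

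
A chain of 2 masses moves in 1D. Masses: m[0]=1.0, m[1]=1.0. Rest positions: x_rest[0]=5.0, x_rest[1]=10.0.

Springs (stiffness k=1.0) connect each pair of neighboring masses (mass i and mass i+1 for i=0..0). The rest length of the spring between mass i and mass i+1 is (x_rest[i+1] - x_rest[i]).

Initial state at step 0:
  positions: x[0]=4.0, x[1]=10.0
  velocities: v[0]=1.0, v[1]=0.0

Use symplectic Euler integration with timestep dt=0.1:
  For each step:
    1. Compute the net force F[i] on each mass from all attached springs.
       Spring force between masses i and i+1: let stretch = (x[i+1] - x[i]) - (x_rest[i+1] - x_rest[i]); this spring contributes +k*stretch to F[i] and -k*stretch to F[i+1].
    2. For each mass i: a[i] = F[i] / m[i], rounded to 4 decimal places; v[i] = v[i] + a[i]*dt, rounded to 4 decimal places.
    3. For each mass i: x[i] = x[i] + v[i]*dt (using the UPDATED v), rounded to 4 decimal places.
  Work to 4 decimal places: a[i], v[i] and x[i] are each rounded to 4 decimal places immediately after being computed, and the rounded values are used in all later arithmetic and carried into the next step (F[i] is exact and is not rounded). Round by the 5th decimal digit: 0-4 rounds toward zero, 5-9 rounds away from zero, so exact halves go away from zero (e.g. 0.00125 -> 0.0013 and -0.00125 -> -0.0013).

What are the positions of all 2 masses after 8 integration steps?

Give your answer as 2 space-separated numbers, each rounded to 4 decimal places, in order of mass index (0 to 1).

Step 0: x=[4.0000 10.0000] v=[1.0000 0.0000]
Step 1: x=[4.1100 9.9900] v=[1.1000 -0.1000]
Step 2: x=[4.2288 9.9712] v=[1.1880 -0.1880]
Step 3: x=[4.3550 9.9450] v=[1.2622 -0.2622]
Step 4: x=[4.4871 9.9129] v=[1.3212 -0.3212]
Step 5: x=[4.6235 9.8765] v=[1.3638 -0.3638]
Step 6: x=[4.7624 9.8376] v=[1.3891 -0.3891]
Step 7: x=[4.9021 9.7979] v=[1.3966 -0.3966]
Step 8: x=[5.0407 9.7593] v=[1.3862 -0.3862]

Answer: 5.0407 9.7593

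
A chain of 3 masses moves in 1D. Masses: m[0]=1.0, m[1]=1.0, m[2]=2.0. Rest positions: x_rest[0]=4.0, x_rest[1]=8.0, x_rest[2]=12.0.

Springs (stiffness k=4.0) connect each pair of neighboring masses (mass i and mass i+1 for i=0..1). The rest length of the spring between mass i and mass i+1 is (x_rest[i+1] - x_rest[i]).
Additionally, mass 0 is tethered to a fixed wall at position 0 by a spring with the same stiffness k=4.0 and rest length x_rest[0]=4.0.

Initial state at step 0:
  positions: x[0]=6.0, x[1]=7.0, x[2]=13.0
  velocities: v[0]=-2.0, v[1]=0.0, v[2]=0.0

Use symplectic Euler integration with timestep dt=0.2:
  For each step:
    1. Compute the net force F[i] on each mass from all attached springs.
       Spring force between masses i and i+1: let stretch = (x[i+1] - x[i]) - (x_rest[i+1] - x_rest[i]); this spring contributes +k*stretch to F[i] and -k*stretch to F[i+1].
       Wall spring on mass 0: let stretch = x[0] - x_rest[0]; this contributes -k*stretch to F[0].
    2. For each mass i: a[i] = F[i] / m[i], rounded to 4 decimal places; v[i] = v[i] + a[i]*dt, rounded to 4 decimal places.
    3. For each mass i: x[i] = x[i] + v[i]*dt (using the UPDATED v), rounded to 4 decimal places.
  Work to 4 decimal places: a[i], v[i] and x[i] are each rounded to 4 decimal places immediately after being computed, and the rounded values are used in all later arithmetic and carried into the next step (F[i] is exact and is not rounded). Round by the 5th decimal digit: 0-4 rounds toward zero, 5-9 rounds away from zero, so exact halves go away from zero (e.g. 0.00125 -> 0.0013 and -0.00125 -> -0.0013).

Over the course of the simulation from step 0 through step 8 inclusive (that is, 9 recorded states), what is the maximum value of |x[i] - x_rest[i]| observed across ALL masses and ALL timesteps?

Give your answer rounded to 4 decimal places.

Answer: 2.0701

Derivation:
Step 0: x=[6.0000 7.0000 13.0000] v=[-2.0000 0.0000 0.0000]
Step 1: x=[4.8000 7.8000 12.8400] v=[-6.0000 4.0000 -0.8000]
Step 2: x=[3.3120 8.9264 12.5968] v=[-7.4400 5.6320 -1.2160]
Step 3: x=[2.1924 9.7418 12.3800] v=[-5.5981 4.0768 -1.0842]
Step 4: x=[1.9299 9.7714 12.2721] v=[-1.3125 0.1478 -0.5395]
Step 5: x=[2.6133 8.9464 12.2841] v=[3.4168 -4.1248 0.0602]
Step 6: x=[3.8918 7.6422 12.3491] v=[6.3926 -6.5211 0.3251]
Step 7: x=[5.1477 6.4910 12.3576] v=[6.2795 -5.7559 0.0423]
Step 8: x=[5.7949 6.0635 12.2167] v=[3.2360 -2.1373 -0.7043]
Max displacement = 2.0701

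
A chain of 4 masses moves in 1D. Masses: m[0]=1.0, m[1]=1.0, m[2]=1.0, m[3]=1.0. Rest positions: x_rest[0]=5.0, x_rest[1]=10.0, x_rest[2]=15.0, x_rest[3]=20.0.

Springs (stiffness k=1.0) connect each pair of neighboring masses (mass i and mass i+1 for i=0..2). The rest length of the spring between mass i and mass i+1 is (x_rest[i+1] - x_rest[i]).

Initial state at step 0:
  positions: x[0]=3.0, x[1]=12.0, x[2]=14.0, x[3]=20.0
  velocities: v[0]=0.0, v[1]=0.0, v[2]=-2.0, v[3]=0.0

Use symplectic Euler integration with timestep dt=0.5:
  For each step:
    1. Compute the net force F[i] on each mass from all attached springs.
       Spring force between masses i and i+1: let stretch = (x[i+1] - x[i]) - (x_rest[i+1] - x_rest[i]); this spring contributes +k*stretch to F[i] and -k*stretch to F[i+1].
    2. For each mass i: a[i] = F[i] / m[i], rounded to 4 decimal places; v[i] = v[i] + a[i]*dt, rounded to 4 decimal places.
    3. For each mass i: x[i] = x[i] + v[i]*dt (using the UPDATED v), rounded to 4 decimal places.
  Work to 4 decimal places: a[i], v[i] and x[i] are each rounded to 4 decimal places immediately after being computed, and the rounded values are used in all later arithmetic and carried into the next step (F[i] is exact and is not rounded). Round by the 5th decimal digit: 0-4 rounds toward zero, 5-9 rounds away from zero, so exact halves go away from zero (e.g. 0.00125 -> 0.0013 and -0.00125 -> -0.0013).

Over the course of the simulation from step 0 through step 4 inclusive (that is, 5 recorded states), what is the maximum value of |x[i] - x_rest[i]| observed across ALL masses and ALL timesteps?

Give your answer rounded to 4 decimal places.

Answer: 3.4844

Derivation:
Step 0: x=[3.0000 12.0000 14.0000 20.0000] v=[0.0000 0.0000 -2.0000 0.0000]
Step 1: x=[4.0000 10.2500 14.0000 19.7500] v=[2.0000 -3.5000 0.0000 -0.5000]
Step 2: x=[5.3125 7.8750 14.5000 19.3125] v=[2.6250 -4.7500 1.0000 -0.8750]
Step 3: x=[6.0157 6.5156 14.5469 18.9219] v=[1.4063 -2.7188 0.0938 -0.7813]
Step 4: x=[5.5938 7.0391 13.6797 18.6875] v=[-0.8438 1.0469 -1.7344 -0.4688]
Max displacement = 3.4844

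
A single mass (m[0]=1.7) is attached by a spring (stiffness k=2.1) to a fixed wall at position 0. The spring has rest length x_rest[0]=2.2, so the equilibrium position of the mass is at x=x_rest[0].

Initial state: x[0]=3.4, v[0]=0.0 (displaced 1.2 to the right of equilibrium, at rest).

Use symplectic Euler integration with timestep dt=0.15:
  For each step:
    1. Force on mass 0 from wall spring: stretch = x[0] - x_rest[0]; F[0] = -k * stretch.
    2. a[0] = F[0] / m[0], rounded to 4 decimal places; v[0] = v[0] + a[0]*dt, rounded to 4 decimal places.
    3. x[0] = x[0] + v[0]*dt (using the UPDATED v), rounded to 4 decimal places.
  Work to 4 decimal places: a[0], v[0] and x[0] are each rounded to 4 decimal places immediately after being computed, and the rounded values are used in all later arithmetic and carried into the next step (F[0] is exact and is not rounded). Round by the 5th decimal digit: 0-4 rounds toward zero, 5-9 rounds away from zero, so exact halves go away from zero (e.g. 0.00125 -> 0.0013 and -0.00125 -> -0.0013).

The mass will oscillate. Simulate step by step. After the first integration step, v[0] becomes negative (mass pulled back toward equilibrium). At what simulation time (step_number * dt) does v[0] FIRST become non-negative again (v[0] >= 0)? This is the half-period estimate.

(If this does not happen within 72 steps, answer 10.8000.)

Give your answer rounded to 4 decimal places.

Answer: 2.8500

Derivation:
Step 0: x=[3.4000] v=[0.0000]
Step 1: x=[3.3666] v=[-0.2224]
Step 2: x=[3.3008] v=[-0.4386]
Step 3: x=[3.2044] v=[-0.6426]
Step 4: x=[3.0801] v=[-0.8287]
Step 5: x=[2.9313] v=[-0.9918]
Step 6: x=[2.7622] v=[-1.1273]
Step 7: x=[2.5775] v=[-1.2315]
Step 8: x=[2.3823] v=[-1.3014]
Step 9: x=[2.1820] v=[-1.3352]
Step 10: x=[1.9822] v=[-1.3319]
Step 11: x=[1.7885] v=[-1.2916]
Step 12: x=[1.6062] v=[-1.2154]
Step 13: x=[1.4404] v=[-1.1054]
Step 14: x=[1.2957] v=[-0.9647]
Step 15: x=[1.1761] v=[-0.7971]
Step 16: x=[1.0850] v=[-0.6074]
Step 17: x=[1.0249] v=[-0.4008]
Step 18: x=[0.9974] v=[-0.1831]
Step 19: x=[1.0034] v=[0.0397]
First v>=0 after going negative at step 19, time=2.8500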